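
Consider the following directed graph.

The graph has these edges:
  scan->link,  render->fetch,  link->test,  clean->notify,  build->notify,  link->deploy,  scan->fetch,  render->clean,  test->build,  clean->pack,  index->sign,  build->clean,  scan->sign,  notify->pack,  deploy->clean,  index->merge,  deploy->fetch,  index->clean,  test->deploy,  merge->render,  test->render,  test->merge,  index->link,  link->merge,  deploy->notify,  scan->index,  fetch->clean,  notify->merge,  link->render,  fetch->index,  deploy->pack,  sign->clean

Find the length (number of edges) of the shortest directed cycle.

For each vertex v, BFS finds the shortest path from v back to v.
The shortest such closed walk is index → link → render → fetch → index, length 4.

4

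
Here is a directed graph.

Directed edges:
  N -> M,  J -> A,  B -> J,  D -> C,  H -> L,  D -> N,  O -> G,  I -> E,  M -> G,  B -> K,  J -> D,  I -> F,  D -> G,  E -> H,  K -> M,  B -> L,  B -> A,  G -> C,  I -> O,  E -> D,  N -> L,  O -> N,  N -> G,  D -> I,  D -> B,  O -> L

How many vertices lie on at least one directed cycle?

A vertex is on a directed cycle iff it belongs to a strongly connected component of size ≥ 2 (or has a self-loop).
The vertices on cycles are {B, D, E, I, J} — 5 in total.

5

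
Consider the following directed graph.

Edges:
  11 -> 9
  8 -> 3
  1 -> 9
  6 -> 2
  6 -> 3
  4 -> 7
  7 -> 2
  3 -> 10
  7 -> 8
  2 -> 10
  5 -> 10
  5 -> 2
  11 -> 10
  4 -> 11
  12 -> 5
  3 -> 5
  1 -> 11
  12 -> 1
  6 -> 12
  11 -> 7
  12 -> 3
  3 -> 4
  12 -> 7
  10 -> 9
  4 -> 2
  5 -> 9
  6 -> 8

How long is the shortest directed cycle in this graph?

4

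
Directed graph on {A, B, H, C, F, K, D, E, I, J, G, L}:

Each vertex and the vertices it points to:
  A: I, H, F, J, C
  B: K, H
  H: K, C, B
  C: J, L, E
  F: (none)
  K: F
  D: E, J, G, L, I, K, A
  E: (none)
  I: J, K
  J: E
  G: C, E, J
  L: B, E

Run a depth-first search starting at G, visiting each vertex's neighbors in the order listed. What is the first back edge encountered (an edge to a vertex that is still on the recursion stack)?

H→C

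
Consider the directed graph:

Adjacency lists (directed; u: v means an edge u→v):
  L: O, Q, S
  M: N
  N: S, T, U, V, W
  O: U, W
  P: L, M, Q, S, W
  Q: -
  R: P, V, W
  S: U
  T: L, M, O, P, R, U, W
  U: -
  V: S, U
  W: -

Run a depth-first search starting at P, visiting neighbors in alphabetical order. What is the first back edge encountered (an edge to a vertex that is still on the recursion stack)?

DFS from P (visiting neighbors in alphabetical order); mark gray on enter, black on exit:
P gray
  L gray
    O gray
      U gray
      U black
      W gray
      W black
    O black
    Q gray
    Q black
    S gray
      S→U: U black — skip
    S black
  L black
  M gray
    N gray
      N→S: S black — skip
      T gray
        T→L: L black — skip
        T→M: M is gray → back edge
First back edge: T → M.

T→M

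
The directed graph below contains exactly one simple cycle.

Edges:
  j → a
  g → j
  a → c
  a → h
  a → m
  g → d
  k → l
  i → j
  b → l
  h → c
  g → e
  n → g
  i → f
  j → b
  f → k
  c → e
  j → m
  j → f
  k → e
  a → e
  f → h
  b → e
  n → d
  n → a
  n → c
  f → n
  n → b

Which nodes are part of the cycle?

f, g, j, n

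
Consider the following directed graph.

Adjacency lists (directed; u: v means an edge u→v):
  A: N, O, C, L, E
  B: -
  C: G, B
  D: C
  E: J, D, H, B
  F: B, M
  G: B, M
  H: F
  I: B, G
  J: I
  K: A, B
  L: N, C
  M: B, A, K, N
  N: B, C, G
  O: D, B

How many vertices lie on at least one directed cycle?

A vertex is on a directed cycle iff it belongs to a strongly connected component of size ≥ 2 (or has a self-loop).
The vertices on cycles are {A, C, D, E, F, G, H, I, J, K, L, M, N, O} — 14 in total.

14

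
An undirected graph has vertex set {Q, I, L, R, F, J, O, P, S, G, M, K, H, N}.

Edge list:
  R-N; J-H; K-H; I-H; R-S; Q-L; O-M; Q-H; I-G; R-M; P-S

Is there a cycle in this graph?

No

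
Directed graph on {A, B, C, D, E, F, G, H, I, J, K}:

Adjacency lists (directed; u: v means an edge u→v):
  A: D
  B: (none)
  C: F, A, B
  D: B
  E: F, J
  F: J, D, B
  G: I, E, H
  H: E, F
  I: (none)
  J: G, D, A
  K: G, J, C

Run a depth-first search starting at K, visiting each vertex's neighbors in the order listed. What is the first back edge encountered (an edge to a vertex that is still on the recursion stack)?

J→G

DFS from K (visiting each vertex's neighbors in the order listed); mark gray on enter, black on exit:
K gray
  G gray
    I gray
    I black
    E gray
      F gray
        J gray
          J→G: G is gray → back edge
First back edge: J → G.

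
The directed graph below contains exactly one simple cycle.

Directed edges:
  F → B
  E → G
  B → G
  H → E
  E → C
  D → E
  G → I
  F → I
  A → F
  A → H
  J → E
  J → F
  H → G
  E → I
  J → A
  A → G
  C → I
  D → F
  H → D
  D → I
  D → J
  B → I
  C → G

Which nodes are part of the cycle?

DFS with gray/black marking from J:
J gray
  E gray
    G gray
      I gray
      I black
    G black
    C gray
      C→I: I black — skip
      C→G: G black — skip
    C black
    E→I: I black — skip
  E black
  F gray
    F→I: I black — skip
    B gray
      B→G: G black — skip
      B→I: I black — skip
    B black
  F black
  A gray
    A→F: F black — skip
    H gray
      D gray
        D→J: J is gray → back edge
Back edge closes the cycle J → A → H → D → J; its vertices are {A, D, H, J}.

A, D, H, J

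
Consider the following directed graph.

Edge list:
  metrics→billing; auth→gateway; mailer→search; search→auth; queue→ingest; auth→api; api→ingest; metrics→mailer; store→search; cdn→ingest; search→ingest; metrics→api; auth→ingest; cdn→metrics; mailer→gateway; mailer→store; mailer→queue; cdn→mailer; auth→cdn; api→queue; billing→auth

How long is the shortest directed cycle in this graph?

4

For each vertex v, BFS finds the shortest path from v back to v.
The shortest such closed walk is auth → cdn → metrics → billing → auth, length 4.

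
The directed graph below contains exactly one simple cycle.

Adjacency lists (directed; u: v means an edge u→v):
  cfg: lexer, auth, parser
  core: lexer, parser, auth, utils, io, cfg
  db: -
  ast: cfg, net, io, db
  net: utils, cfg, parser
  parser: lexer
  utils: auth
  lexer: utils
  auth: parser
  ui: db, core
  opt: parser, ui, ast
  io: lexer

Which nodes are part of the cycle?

auth, lexer, utils, parser

DFS with gray/black marking from utils:
utils gray
  auth gray
    parser gray
      lexer gray
        lexer→utils: utils is gray → back edge
Back edge closes the cycle utils → auth → parser → lexer → utils; its vertices are {auth, lexer, utils, parser}.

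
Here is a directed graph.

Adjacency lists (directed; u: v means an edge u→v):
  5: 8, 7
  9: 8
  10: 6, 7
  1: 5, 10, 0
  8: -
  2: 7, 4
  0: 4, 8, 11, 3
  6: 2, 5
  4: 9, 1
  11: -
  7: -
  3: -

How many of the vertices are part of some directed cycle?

A vertex is on a directed cycle iff it belongs to a strongly connected component of size ≥ 2 (or has a self-loop).
The vertices on cycles are {0, 1, 2, 4, 6, 10} — 6 in total.

6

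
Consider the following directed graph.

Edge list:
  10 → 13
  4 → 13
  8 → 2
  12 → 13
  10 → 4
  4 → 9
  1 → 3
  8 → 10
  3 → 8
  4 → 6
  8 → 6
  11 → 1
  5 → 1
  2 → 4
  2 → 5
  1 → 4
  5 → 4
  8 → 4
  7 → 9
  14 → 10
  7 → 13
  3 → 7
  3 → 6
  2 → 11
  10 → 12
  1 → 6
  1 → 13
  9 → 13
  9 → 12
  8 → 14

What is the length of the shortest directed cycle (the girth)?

5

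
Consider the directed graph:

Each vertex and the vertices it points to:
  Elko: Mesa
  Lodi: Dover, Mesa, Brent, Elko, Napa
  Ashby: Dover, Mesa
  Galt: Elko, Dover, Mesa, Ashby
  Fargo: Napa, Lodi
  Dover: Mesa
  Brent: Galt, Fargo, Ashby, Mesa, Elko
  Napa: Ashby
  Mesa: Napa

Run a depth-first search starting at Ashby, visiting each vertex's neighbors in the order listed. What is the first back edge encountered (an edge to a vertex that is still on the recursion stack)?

DFS from Ashby (visiting each vertex's neighbors in the order listed); mark gray on enter, black on exit:
Ashby gray
  Dover gray
    Mesa gray
      Napa gray
        Napa→Ashby: Ashby is gray → back edge
First back edge: Napa → Ashby.

Napa->Ashby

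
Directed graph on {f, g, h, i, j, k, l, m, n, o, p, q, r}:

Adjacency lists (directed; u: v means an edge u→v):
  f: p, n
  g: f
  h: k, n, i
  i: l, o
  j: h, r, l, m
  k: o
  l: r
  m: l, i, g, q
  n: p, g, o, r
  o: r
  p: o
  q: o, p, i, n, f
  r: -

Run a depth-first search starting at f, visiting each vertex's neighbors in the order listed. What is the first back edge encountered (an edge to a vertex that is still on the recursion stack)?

g→f

DFS from f (visiting each vertex's neighbors in the order listed); mark gray on enter, black on exit:
f gray
  p gray
    o gray
      r gray
      r black
    o black
  p black
  n gray
    n→p: p black — skip
    g gray
      g→f: f is gray → back edge
First back edge: g → f.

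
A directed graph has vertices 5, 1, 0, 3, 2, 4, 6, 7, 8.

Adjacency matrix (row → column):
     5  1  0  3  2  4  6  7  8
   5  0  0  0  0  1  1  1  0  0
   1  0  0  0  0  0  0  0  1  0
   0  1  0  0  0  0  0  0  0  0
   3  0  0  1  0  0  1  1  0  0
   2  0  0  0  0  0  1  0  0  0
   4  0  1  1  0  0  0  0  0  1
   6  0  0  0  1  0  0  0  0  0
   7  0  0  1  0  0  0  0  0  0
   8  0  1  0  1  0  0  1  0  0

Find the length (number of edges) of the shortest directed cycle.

2

For each vertex v, BFS finds the shortest path from v back to v.
The shortest such closed walk is 3 → 6 → 3, length 2.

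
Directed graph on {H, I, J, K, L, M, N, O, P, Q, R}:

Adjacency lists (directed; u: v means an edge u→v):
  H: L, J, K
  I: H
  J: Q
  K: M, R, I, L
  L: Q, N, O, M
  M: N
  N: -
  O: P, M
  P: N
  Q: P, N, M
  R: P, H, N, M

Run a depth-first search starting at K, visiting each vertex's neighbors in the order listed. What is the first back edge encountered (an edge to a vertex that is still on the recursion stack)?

H->K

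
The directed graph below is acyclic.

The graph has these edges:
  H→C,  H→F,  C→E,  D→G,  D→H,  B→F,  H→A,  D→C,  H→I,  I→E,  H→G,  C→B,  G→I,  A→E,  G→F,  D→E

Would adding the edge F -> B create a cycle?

Adding F→B creates a cycle iff B can already reach F.
Path from B: B → F.
So B → … → F → B is a cycle.

Yes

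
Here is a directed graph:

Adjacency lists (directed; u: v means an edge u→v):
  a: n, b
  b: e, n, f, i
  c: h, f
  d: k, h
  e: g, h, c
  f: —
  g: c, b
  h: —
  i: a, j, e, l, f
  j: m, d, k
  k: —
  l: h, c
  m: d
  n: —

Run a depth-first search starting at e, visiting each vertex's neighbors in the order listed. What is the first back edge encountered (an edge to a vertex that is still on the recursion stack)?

b→e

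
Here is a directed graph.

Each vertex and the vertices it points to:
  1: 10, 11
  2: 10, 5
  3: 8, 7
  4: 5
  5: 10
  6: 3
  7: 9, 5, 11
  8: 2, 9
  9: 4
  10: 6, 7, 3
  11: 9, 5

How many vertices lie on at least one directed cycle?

A vertex is on a directed cycle iff it belongs to a strongly connected component of size ≥ 2 (or has a self-loop).
The vertices on cycles are {2, 3, 4, 5, 6, 7, 8, 9, 10, 11} — 10 in total.

10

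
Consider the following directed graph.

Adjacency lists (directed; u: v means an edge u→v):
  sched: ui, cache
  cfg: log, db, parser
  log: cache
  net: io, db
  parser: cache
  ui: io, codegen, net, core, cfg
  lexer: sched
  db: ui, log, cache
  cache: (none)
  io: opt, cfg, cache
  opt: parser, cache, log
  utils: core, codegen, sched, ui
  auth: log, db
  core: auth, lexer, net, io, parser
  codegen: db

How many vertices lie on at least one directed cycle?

A vertex is on a directed cycle iff it belongs to a strongly connected component of size ≥ 2 (or has a self-loop).
The vertices on cycles are {db, io, ui, cfg, net, auth, core, lexer, sched, codegen} — 10 in total.

10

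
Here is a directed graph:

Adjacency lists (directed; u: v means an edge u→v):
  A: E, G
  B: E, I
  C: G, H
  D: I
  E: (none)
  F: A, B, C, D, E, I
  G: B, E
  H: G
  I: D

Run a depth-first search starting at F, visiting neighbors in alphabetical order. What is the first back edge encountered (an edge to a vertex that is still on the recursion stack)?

DFS from F (visiting neighbors in alphabetical order); mark gray on enter, black on exit:
F gray
  A gray
    E gray
    E black
    G gray
      B gray
        B→E: E black — skip
        I gray
          D gray
            D→I: I is gray → back edge
First back edge: D → I.

D→I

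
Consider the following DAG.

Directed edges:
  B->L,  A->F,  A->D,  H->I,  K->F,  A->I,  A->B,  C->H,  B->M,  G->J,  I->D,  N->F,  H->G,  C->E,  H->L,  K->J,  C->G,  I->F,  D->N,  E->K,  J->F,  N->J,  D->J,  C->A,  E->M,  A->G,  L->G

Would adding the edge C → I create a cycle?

No

Adding C→I creates a cycle iff I can already reach C.
Explore from I: no path reaches C. The graph stays acyclic.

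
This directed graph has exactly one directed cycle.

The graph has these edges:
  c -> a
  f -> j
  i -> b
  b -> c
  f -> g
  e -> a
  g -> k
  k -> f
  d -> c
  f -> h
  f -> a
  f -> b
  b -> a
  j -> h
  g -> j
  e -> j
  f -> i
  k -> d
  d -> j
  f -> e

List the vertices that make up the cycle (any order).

f, g, k

DFS with gray/black marking from k:
k gray
  d gray
    c gray
      a gray
      a black
    c black
    j gray
      h gray
      h black
    j black
  d black
  f gray
    f→j: j black — skip
    g gray
      g→k: k is gray → back edge
Back edge closes the cycle k → f → g → k; its vertices are {f, g, k}.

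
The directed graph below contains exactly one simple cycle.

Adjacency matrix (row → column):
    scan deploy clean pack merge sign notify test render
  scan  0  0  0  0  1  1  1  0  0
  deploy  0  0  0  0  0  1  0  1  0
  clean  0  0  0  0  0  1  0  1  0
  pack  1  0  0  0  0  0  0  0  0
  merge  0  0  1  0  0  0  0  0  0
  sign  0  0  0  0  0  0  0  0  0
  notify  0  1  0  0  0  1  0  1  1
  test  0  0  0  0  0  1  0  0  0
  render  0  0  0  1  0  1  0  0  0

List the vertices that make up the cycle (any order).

pack, scan, notify, render

DFS with gray/black marking from scan:
scan gray
  sign gray
  sign black
  merge gray
    clean gray
      test gray
        test→sign: sign black — skip
      test black
      clean→sign: sign black — skip
    clean black
  merge black
  notify gray
    notify→sign: sign black — skip
    render gray
      render→sign: sign black — skip
      pack gray
        pack→scan: scan is gray → back edge
Back edge closes the cycle scan → notify → render → pack → scan; its vertices are {pack, scan, notify, render}.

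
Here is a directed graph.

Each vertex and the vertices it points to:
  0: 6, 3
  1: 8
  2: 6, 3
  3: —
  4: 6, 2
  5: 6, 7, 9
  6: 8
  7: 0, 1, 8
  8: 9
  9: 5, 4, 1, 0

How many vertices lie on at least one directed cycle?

A vertex is on a directed cycle iff it belongs to a strongly connected component of size ≥ 2 (or has a self-loop).
The vertices on cycles are {0, 1, 2, 4, 5, 6, 7, 8, 9} — 9 in total.

9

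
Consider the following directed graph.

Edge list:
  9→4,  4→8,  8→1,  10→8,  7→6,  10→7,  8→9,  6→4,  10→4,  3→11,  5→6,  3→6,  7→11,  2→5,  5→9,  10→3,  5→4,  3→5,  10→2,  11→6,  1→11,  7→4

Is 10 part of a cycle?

No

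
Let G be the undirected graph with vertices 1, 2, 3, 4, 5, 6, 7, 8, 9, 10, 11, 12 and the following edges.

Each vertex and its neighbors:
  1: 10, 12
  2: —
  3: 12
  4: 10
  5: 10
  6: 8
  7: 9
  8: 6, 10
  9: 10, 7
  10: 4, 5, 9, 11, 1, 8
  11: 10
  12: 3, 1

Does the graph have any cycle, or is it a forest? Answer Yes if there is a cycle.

DFS, tracking each vertex's parent; an edge to a visited non-parent vertex closes a cycle.
Start from 9:
visit 9 (parent –)
  visit 10 (parent 9)
    visit 4 (parent 10)
      4–10: parent, skip
    visit 5 (parent 10)
      5–10: parent, skip
    10–9: parent, skip
    visit 11 (parent 10)
      11–10: parent, skip
    visit 1 (parent 10)
      1–10: parent, skip
      visit 12 (parent 1)
        visit 3 (parent 12)
          3–12: parent, skip
        12–1: parent, skip
    visit 8 (parent 10)
      visit 6 (parent 8)
        6–8: parent, skip
      8–10: parent, skip
  visit 7 (parent 9)
    7–9: parent, skip
visit 2 (parent –)
No non-parent visited neighbor found — the graph is a forest.

No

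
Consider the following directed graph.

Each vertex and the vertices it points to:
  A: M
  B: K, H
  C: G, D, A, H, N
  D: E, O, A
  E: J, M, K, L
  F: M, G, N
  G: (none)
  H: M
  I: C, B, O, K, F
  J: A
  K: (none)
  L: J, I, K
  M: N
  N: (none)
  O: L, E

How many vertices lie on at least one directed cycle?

6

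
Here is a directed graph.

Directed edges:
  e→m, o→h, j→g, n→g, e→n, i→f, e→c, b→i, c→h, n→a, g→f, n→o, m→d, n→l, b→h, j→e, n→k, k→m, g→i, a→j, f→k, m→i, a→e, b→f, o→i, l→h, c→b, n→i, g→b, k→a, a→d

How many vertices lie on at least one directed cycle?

12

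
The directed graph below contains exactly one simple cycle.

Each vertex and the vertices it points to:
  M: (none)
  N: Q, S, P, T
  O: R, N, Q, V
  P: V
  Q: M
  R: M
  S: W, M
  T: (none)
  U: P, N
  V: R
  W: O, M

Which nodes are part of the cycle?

DFS with gray/black marking from N:
N gray
  Q gray
    M gray
    M black
  Q black
  S gray
    W gray
      O gray
        R gray
          R→M: M black — skip
        R black
        O→N: N is gray → back edge
Back edge closes the cycle N → S → W → O → N; its vertices are {N, O, S, W}.

N, O, S, W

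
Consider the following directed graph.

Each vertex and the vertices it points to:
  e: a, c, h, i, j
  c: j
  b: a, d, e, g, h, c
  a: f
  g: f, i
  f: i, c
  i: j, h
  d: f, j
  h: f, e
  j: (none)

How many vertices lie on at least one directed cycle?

5

A vertex is on a directed cycle iff it belongs to a strongly connected component of size ≥ 2 (or has a self-loop).
The vertices on cycles are {a, e, f, h, i} — 5 in total.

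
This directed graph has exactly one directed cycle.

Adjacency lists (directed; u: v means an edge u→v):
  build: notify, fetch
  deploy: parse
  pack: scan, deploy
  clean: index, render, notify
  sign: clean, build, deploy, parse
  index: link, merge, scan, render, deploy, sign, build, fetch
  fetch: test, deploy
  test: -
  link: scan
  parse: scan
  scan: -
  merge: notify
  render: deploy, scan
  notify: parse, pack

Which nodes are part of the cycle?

sign, clean, index

DFS with gray/black marking from index:
index gray
  link gray
    scan gray
    scan black
  link black
  merge gray
    notify gray
      parse gray
        parse→scan: scan black — skip
      parse black
      pack gray
        pack→scan: scan black — skip
        deploy gray
          deploy→parse: parse black — skip
        deploy black
      pack black
    notify black
  merge black
  index→scan: scan black — skip
  render gray
    render→deploy: deploy black — skip
    render→scan: scan black — skip
  render black
  index→deploy: deploy black — skip
  sign gray
    clean gray
      clean→index: index is gray → back edge
Back edge closes the cycle index → sign → clean → index; its vertices are {sign, clean, index}.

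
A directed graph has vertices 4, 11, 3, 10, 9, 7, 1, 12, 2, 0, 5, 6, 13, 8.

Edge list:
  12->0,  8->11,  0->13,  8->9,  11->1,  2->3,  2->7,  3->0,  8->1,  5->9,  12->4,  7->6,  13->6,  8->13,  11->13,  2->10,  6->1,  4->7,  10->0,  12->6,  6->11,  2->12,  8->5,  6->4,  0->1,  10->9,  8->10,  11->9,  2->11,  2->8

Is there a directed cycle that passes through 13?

Yes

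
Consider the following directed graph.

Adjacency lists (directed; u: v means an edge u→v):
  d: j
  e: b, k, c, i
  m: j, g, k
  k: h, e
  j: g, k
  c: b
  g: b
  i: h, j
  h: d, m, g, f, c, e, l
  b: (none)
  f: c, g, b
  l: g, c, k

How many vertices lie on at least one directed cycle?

8

A vertex is on a directed cycle iff it belongs to a strongly connected component of size ≥ 2 (or has a self-loop).
The vertices on cycles are {d, e, h, i, j, k, l, m} — 8 in total.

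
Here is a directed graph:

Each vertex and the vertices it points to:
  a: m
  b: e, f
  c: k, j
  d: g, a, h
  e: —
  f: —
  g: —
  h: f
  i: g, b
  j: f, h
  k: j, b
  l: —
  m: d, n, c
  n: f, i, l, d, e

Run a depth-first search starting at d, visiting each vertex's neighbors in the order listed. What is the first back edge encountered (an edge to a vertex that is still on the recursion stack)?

DFS from d (visiting each vertex's neighbors in the order listed); mark gray on enter, black on exit:
d gray
  g gray
  g black
  a gray
    m gray
      m→d: d is gray → back edge
First back edge: m → d.

m->d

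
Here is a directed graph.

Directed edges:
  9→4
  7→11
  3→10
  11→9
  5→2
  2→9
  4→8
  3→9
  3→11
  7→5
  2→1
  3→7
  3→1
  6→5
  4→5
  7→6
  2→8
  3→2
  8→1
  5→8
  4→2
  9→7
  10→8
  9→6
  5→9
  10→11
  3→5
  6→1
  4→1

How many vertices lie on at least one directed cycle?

7

A vertex is on a directed cycle iff it belongs to a strongly connected component of size ≥ 2 (or has a self-loop).
The vertices on cycles are {2, 4, 5, 6, 7, 9, 11} — 7 in total.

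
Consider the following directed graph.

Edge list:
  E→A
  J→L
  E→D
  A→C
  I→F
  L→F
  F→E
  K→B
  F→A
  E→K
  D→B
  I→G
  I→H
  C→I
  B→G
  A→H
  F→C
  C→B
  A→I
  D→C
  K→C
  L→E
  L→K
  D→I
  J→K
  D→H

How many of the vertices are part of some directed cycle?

7

A vertex is on a directed cycle iff it belongs to a strongly connected component of size ≥ 2 (or has a self-loop).
The vertices on cycles are {A, C, D, E, F, I, K} — 7 in total.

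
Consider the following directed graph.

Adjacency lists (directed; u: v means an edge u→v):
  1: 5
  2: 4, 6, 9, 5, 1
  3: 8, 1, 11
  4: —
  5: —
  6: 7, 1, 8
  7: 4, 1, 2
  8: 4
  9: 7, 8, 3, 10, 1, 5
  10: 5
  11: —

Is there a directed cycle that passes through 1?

1 lies on a cycle iff there is a path from 1 back to itself.
Exploring from 1, it never reaches itself; equivalently, its strongly connected component is a singleton.

No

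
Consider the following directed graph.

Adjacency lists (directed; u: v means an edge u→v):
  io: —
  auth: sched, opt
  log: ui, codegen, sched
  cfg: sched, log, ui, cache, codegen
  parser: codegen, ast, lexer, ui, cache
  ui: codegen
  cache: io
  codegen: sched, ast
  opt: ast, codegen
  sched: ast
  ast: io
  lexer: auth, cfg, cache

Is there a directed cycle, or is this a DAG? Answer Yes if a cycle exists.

No

DFS with white/gray/black marking, starting from sched:
sched gray
  ast gray
    io gray
    io black
  ast black
sched black
auth gray
  auth→sched: sched black — skip
  opt gray
    opt→ast: ast black — skip
    codegen gray
      codegen→sched: sched black — skip
      codegen→ast: ast black — skip
    codegen black
  opt black
auth black
log gray
  ui gray
    ui→codegen: codegen black — skip
  ui black
  log→codegen: codegen black — skip
  log→sched: sched black — skip
log black
cfg gray
  cfg→sched: sched black — skip
  cfg→log: log black — skip
  cfg→ui: ui black — skip
  cache gray
    cache→io: io black — skip
  cache black
  cfg→codegen: codegen black — skip
cfg black
parser gray
  parser→codegen: codegen black — skip
  parser→ast: ast black — skip
  lexer gray
    lexer→auth: auth black — skip
    lexer→cfg: cfg black — skip
    lexer→cache: cache black — skip
  lexer black
  parser→ui: ui black — skip
  parser→cache: cache black — skip
parser black
Every edge goes to a white or black vertex — no back edge, so the graph is acyclic.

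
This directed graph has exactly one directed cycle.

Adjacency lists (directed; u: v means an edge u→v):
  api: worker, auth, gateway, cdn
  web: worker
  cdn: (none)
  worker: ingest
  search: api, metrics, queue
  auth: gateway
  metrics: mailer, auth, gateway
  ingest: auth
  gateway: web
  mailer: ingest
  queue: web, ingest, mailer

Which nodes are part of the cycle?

DFS with gray/black marking from gateway:
gateway gray
  web gray
    worker gray
      ingest gray
        auth gray
          auth→gateway: gateway is gray → back edge
Back edge closes the cycle gateway → web → worker → ingest → auth → gateway; its vertices are {web, auth, ingest, worker, gateway}.

web, auth, ingest, worker, gateway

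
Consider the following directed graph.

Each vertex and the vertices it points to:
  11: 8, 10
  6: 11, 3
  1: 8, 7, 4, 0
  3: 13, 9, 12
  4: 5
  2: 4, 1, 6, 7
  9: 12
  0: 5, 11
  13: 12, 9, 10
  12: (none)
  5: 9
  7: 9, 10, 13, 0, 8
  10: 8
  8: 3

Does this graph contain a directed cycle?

Yes

DFS with white/gray/black marking, starting from 6:
6 gray
  11 gray
    8 gray
      3 gray
        13 gray
          12 gray
          12 black
          9 gray
            9→12: 12 black — skip
          9 black
          10 gray
            10→8: 8 is gray → back edge
Back edge found, so a cycle exists: 8 → 3 → 13 → 10 → 8.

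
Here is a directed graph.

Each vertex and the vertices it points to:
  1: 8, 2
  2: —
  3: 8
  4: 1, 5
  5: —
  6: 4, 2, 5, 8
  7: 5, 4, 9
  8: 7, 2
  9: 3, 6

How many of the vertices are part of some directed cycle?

A vertex is on a directed cycle iff it belongs to a strongly connected component of size ≥ 2 (or has a self-loop).
The vertices on cycles are {1, 3, 4, 6, 7, 8, 9} — 7 in total.

7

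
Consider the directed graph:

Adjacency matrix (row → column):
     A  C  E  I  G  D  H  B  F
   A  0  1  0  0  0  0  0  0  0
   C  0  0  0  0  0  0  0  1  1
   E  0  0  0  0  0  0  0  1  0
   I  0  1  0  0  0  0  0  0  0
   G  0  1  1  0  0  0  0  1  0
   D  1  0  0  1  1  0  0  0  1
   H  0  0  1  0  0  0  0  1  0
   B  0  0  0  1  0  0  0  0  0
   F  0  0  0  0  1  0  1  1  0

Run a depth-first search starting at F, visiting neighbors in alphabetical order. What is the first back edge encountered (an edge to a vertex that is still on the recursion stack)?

C->B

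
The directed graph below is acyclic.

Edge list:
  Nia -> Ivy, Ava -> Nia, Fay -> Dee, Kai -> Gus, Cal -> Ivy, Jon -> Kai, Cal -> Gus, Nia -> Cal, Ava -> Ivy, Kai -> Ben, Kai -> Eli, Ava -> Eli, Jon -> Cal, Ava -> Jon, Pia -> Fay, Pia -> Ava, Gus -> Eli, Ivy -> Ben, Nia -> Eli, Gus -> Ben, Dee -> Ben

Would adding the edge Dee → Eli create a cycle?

Adding Dee→Eli creates a cycle iff Eli can already reach Dee.
Explore from Eli: no path reaches Dee. The graph stays acyclic.

No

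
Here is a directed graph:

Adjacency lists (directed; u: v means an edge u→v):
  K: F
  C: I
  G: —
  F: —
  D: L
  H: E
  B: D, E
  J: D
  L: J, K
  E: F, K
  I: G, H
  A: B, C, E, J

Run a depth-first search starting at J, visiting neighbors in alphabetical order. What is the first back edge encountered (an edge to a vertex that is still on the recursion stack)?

L→J

DFS from J (visiting neighbors in alphabetical order); mark gray on enter, black on exit:
J gray
  D gray
    L gray
      L→J: J is gray → back edge
First back edge: L → J.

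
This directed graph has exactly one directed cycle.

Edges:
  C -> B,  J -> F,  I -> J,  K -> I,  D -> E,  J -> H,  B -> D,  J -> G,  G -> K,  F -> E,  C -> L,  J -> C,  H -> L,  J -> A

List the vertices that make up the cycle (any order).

DFS with gray/black marking from J:
J gray
  C gray
    B gray
      D gray
        E gray
        E black
      D black
    B black
    L gray
    L black
  C black
  H gray
    H→L: L black — skip
  H black
  F gray
    F→E: E black — skip
  F black
  A gray
  A black
  G gray
    K gray
      I gray
        I→J: J is gray → back edge
Back edge closes the cycle J → G → K → I → J; its vertices are {G, I, J, K}.

G, I, J, K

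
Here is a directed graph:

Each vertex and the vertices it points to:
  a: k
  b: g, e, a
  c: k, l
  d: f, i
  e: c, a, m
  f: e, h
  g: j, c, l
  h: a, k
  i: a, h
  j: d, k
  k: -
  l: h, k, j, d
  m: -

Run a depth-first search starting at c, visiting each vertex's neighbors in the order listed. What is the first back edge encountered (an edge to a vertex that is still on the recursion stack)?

e->c

DFS from c (visiting each vertex's neighbors in the order listed); mark gray on enter, black on exit:
c gray
  k gray
  k black
  l gray
    h gray
      a gray
        a→k: k black — skip
      a black
      h→k: k black — skip
    h black
    l→k: k black — skip
    j gray
      d gray
        f gray
          e gray
            e→c: c is gray → back edge
First back edge: e → c.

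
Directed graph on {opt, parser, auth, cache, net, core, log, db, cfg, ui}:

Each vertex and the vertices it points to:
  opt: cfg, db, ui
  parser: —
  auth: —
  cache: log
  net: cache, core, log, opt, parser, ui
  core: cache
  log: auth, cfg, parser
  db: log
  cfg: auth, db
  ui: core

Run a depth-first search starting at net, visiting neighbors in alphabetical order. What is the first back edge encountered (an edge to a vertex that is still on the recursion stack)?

db->log

DFS from net (visiting neighbors in alphabetical order); mark gray on enter, black on exit:
net gray
  cache gray
    log gray
      auth gray
      auth black
      cfg gray
        cfg→auth: auth black — skip
        db gray
          db→log: log is gray → back edge
First back edge: db → log.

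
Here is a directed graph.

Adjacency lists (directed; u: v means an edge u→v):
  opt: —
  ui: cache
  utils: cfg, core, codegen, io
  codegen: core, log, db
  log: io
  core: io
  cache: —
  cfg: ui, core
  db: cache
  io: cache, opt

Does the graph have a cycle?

DFS with white/gray/black marking, starting from core:
core gray
  io gray
    cache gray
    cache black
    opt gray
    opt black
  io black
core black
ui gray
  ui→cache: cache black — skip
ui black
utils gray
  cfg gray
    cfg→ui: ui black — skip
    cfg→core: core black — skip
  cfg black
  utils→core: core black — skip
  codegen gray
    codegen→core: core black — skip
    log gray
      log→io: io black — skip
    log black
    db gray
      db→cache: cache black — skip
    db black
  codegen black
  utils→io: io black — skip
utils black
Every edge goes to a white or black vertex — no back edge, so the graph is acyclic.

No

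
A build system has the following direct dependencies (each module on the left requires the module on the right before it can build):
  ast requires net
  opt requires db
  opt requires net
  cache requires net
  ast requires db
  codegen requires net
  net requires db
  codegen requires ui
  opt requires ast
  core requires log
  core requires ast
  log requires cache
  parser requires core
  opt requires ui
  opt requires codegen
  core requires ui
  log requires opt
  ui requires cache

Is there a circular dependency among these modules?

No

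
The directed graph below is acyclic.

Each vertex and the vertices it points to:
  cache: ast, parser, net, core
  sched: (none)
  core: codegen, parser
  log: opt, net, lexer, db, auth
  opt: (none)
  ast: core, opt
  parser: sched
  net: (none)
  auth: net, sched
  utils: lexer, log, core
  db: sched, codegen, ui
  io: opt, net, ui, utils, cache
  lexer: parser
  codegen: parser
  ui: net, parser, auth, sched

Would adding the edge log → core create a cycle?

Adding log→core creates a cycle iff core can already reach log.
Explore from core: no path reaches log. The graph stays acyclic.

No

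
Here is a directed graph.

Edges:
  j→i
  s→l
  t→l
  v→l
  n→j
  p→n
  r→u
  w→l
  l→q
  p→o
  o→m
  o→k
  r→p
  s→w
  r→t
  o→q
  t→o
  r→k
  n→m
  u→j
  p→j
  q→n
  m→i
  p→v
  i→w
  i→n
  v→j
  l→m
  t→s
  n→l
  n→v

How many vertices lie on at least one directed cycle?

A vertex is on a directed cycle iff it belongs to a strongly connected component of size ≥ 2 (or has a self-loop).
The vertices on cycles are {i, j, l, m, n, q, v, w} — 8 in total.

8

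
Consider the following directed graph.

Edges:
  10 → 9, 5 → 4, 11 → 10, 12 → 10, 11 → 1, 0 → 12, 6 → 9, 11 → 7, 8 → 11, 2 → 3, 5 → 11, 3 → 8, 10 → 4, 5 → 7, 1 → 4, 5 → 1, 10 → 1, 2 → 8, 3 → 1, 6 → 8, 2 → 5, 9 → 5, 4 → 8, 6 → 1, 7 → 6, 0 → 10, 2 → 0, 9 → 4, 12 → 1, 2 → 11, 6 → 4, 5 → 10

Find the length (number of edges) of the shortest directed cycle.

3

For each vertex v, BFS finds the shortest path from v back to v.
The shortest such closed walk is 5 → 10 → 9 → 5, length 3.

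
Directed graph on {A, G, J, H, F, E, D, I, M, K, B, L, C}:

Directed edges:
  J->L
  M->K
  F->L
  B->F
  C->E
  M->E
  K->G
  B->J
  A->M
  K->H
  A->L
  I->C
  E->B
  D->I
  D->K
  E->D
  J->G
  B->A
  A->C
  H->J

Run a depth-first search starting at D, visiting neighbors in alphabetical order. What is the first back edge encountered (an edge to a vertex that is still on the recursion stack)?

A→C

DFS from D (visiting neighbors in alphabetical order); mark gray on enter, black on exit:
D gray
  I gray
    C gray
      E gray
        B gray
          A gray
            A→C: C is gray → back edge
First back edge: A → C.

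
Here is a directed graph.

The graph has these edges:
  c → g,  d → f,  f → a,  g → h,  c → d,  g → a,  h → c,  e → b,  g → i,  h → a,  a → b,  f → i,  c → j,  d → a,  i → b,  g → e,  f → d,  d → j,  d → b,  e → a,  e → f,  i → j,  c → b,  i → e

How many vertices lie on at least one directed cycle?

A vertex is on a directed cycle iff it belongs to a strongly connected component of size ≥ 2 (or has a self-loop).
The vertices on cycles are {c, d, e, f, g, h, i} — 7 in total.

7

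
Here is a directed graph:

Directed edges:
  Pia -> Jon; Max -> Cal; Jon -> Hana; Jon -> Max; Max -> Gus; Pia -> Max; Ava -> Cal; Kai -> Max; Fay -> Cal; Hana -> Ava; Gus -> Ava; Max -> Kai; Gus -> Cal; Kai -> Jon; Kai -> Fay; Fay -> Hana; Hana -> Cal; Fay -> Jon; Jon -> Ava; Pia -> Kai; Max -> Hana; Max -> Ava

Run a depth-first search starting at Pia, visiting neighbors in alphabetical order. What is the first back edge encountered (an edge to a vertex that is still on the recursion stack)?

Fay→Jon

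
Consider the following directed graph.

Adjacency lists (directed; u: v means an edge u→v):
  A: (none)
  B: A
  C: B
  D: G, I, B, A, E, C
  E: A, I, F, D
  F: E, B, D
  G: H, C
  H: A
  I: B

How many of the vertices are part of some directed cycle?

A vertex is on a directed cycle iff it belongs to a strongly connected component of size ≥ 2 (or has a self-loop).
The vertices on cycles are {D, E, F} — 3 in total.

3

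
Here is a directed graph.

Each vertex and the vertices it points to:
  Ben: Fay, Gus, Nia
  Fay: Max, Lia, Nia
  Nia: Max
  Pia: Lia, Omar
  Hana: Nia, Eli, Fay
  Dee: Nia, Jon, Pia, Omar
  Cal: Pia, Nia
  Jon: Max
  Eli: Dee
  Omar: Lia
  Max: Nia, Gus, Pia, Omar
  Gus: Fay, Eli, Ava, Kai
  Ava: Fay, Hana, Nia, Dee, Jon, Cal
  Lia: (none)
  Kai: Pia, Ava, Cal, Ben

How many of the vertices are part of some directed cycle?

12

A vertex is on a directed cycle iff it belongs to a strongly connected component of size ≥ 2 (or has a self-loop).
The vertices on cycles are {Ava, Ben, Cal, Dee, Eli, Fay, Gus, Jon, Kai, Max, Nia, Hana} — 12 in total.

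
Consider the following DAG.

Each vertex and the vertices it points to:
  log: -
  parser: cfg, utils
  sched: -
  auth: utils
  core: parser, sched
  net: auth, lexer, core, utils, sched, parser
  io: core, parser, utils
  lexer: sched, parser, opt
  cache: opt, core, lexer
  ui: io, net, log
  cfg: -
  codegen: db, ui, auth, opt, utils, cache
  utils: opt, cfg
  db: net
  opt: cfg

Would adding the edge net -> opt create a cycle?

Adding net→opt creates a cycle iff opt can already reach net.
Explore from opt: no path reaches net. The graph stays acyclic.

No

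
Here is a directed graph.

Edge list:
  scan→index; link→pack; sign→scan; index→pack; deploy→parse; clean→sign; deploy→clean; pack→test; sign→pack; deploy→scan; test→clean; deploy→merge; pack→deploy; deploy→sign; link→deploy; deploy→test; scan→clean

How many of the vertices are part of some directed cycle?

A vertex is on a directed cycle iff it belongs to a strongly connected component of size ≥ 2 (or has a self-loop).
The vertices on cycles are {pack, scan, sign, test, clean, index, deploy} — 7 in total.

7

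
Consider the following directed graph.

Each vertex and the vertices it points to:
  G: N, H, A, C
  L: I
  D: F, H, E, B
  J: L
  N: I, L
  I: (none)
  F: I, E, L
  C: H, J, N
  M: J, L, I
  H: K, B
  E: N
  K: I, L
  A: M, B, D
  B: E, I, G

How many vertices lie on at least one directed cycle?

6

A vertex is on a directed cycle iff it belongs to a strongly connected component of size ≥ 2 (or has a self-loop).
The vertices on cycles are {A, B, C, D, G, H} — 6 in total.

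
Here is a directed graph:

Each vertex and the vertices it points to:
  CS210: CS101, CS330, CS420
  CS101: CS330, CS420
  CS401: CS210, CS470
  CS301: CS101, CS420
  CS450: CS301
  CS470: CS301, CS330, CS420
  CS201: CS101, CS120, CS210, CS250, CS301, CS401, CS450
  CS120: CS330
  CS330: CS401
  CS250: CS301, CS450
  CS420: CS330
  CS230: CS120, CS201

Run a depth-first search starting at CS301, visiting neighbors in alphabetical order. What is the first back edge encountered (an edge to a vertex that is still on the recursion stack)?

CS210→CS101

DFS from CS301 (visiting neighbors in alphabetical order); mark gray on enter, black on exit:
CS301 gray
  CS101 gray
    CS330 gray
      CS401 gray
        CS210 gray
          CS210→CS101: CS101 is gray → back edge
First back edge: CS210 → CS101.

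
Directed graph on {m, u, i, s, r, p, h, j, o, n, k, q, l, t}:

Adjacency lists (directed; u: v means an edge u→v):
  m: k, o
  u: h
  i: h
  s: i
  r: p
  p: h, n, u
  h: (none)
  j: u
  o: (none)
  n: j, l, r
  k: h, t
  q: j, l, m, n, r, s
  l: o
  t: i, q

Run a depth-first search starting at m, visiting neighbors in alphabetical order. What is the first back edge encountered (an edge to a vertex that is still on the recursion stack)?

DFS from m (visiting neighbors in alphabetical order); mark gray on enter, black on exit:
m gray
  k gray
    h gray
    h black
    t gray
      i gray
        i→h: h black — skip
      i black
      q gray
        j gray
          u gray
            u→h: h black — skip
          u black
        j black
        l gray
          o gray
          o black
        l black
        q→m: m is gray → back edge
First back edge: q → m.

q→m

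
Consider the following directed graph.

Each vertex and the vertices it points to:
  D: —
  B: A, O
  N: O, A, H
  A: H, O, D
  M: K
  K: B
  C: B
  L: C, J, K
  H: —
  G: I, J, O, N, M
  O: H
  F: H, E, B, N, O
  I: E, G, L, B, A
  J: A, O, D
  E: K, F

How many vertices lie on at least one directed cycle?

A vertex is on a directed cycle iff it belongs to a strongly connected component of size ≥ 2 (or has a self-loop).
The vertices on cycles are {E, F, G, I} — 4 in total.

4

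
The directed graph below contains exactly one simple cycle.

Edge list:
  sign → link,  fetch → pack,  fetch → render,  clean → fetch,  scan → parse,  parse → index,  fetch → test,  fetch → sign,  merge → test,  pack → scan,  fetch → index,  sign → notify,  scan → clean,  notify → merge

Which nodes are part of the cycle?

pack, scan, clean, fetch

DFS with gray/black marking from fetch:
fetch gray
  pack gray
    scan gray
      parse gray
        index gray
        index black
      parse black
      clean gray
        clean→fetch: fetch is gray → back edge
Back edge closes the cycle fetch → pack → scan → clean → fetch; its vertices are {pack, scan, clean, fetch}.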